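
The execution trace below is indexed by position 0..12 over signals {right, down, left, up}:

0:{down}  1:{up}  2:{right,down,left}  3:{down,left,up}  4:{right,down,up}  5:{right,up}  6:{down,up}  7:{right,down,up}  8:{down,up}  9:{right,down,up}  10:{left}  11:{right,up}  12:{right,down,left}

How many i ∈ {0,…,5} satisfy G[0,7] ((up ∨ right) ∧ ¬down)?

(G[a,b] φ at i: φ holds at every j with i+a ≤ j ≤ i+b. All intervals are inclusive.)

Evaluate at each i in [0,5]:
  i=0: ✗ (fails at j=0)
  i=1: ✗ (fails at j=2)
  i=2: ✗ (fails at j=2)
  i=3: ✗ (fails at j=3)
  i=4: ✗ (fails at j=4)
  i=5: ✗ (fails at j=6)
Positions where it holds: {} → 0.

0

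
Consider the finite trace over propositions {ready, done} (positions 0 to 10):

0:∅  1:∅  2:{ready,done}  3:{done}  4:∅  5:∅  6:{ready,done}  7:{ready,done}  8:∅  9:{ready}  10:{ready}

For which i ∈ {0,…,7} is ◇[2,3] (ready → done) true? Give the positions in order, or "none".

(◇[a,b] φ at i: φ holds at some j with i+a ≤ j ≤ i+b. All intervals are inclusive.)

0, 1, 2, 3, 4, 5, 6

Evaluate at each i in [0,7]:
  i=0: ✓ (witness j=2)
  i=1: ✓ (witness j=3)
  i=2: ✓ (witness j=4)
  i=3: ✓ (witness j=5)
  i=4: ✓ (witness j=6)
  i=5: ✓ (witness j=7)
  i=6: ✓ (witness j=8)
  i=7: ✗ (none in [9,10])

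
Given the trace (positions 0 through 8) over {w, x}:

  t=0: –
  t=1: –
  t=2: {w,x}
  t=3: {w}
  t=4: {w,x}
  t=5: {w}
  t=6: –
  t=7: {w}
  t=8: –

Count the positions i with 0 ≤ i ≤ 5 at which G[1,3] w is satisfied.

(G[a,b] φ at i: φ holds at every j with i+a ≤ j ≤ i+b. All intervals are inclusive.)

Evaluate at each i in [0,5]:
  i=0: ✗ (fails at j=1)
  i=1: ✓ (all of [2,4])
  i=2: ✓ (all of [3,5])
  i=3: ✗ (fails at j=6)
  i=4: ✗ (fails at j=6)
  i=5: ✗ (fails at j=6)
Positions where it holds: {1, 2} → 2.

2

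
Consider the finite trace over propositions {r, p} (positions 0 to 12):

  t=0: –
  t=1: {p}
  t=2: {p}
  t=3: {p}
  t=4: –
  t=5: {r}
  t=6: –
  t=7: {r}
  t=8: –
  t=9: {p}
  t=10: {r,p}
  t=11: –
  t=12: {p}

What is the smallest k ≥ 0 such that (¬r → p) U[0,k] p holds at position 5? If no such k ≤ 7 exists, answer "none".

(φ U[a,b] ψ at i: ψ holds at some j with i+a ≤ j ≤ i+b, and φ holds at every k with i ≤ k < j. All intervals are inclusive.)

Need earliest j ≥ 5 with p, and (¬r → p) at every k in [5,j-1].
  j=5: rhs fails.
  j=6: rhs fails.
  j=7: rhs fails.
  j=8: rhs fails.
  j=9: rhs holds but lhs fails at k=6.
  j=10: rhs holds but lhs fails at k=6.
  j=11: rhs fails.
  j=12: rhs holds but lhs fails at k=6.
No witness within the range → none.

none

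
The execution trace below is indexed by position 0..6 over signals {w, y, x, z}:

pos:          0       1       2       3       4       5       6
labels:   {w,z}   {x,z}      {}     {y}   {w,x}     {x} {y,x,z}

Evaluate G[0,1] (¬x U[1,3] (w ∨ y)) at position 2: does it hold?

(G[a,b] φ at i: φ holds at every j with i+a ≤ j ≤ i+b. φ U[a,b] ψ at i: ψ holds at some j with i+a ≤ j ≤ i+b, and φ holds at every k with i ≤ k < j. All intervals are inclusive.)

True

Check (¬x U[1,3] (w ∨ y)) at every j in [2,3]:
  j=2: holds
  j=3: holds
All positions satisfy it → formula holds.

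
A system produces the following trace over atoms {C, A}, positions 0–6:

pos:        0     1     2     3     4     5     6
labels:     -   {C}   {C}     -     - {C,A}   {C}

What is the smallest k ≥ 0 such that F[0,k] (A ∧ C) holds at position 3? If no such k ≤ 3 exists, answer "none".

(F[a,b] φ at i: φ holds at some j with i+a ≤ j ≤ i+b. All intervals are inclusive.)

2

Scan j = 3,4,… for (A ∧ C):
  j=3: fails
  j=4: fails
  j=5: holds
First hit at j=5, so smallest k = 5-3 = 2.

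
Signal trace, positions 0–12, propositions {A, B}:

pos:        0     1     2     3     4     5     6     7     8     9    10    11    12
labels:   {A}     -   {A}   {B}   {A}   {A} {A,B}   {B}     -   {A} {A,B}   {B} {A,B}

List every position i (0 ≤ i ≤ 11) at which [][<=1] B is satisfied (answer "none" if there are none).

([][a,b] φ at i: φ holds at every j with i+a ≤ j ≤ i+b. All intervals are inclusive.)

Evaluate at each i in [0,11]:
  i=0: ✗ (fails at j=0)
  i=1: ✗ (fails at j=1)
  i=2: ✗ (fails at j=2)
  i=3: ✗ (fails at j=4)
  i=4: ✗ (fails at j=4)
  i=5: ✗ (fails at j=5)
  i=6: ✓ (all of [6,7])
  i=7: ✗ (fails at j=8)
  i=8: ✗ (fails at j=8)
  i=9: ✗ (fails at j=9)
  i=10: ✓ (all of [10,11])
  i=11: ✓ (all of [11,12])

6, 10, 11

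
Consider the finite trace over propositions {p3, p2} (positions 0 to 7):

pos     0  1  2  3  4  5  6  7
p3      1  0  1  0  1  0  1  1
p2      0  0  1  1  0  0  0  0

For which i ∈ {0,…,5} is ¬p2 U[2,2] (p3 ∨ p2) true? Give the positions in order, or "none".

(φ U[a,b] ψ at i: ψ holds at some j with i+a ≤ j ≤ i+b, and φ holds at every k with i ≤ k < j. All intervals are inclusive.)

0, 4, 5

Evaluate at each i in [0,5]:
  i=0: ✓ (rhs at j=2; lhs holds on [0,1])
  i=1: ✗ (lhs fails at k=2 before rhs at j=3)
  i=2: ✗ (lhs fails at k=2 before rhs at j=4)
  i=3: ✗ (no rhs in [5,5])
  i=4: ✓ (rhs at j=6; lhs holds on [4,5])
  i=5: ✓ (rhs at j=7; lhs holds on [5,6])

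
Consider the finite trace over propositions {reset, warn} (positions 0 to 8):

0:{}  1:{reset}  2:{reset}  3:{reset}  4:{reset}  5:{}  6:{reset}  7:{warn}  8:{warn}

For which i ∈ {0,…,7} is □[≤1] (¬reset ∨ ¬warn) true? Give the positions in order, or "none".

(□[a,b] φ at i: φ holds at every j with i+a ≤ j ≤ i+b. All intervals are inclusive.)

0, 1, 2, 3, 4, 5, 6, 7

Evaluate at each i in [0,7]:
  i=0: ✓ (all of [0,1])
  i=1: ✓ (all of [1,2])
  i=2: ✓ (all of [2,3])
  i=3: ✓ (all of [3,4])
  i=4: ✓ (all of [4,5])
  i=5: ✓ (all of [5,6])
  i=6: ✓ (all of [6,7])
  i=7: ✓ (all of [7,8])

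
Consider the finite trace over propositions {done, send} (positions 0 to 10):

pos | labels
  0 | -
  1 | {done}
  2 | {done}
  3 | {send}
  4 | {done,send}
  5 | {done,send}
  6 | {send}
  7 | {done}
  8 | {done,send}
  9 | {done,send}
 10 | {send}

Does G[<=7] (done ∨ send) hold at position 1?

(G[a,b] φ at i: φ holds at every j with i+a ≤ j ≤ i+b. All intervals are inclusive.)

Check (done ∨ send) at every j in [1,8]:
  j=1: true
  j=2: true
  j=3: true
  j=4: true
  j=5: true
  j=6: true
  j=7: true
  j=8: true
All positions satisfy it → formula holds.

True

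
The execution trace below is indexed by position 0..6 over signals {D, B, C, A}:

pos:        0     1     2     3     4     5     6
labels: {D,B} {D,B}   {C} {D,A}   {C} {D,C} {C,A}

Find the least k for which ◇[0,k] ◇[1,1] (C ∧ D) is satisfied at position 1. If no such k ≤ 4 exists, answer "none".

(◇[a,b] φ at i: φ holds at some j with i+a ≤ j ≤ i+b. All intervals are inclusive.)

3

Scan j = 1,2,… for ◇[1,1] (C ∧ D):
  j=1: fails
  j=2: fails
  j=3: fails
  j=4: holds
First hit at j=4, so smallest k = 4-1 = 3.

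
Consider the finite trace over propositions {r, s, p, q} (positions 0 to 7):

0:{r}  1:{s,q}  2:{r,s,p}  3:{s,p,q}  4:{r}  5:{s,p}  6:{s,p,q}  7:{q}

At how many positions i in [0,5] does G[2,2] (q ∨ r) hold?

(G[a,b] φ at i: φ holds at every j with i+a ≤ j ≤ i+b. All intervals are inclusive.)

Evaluate at each i in [0,5]:
  i=0: ✓ (all of [2,2])
  i=1: ✓ (all of [3,3])
  i=2: ✓ (all of [4,4])
  i=3: ✗ (fails at j=5)
  i=4: ✓ (all of [6,6])
  i=5: ✓ (all of [7,7])
Positions where it holds: {0, 1, 2, 4, 5} → 5.

5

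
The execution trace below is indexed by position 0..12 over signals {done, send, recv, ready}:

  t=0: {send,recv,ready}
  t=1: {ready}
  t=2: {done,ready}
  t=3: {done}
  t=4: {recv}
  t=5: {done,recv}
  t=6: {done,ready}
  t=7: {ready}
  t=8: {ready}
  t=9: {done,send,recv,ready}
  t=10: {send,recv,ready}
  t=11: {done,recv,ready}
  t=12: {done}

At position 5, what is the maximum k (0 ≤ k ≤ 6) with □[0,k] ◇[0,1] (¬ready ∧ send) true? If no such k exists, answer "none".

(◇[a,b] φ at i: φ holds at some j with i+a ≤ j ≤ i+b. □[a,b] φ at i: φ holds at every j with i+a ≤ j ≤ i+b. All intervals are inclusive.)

none

◇[0,1] (¬ready ∧ send) must hold from j=5 onward; find where it first fails.
  j=5: fails → no k works.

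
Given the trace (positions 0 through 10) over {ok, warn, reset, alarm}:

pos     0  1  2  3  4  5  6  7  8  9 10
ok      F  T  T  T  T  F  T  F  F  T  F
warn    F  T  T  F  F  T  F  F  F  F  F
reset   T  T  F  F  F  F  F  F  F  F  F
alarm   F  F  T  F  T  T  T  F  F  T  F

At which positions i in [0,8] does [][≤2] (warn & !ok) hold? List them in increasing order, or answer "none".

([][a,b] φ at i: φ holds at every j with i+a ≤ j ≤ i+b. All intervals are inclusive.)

none

Evaluate at each i in [0,8]:
  i=0: ✗ (fails at j=0)
  i=1: ✗ (fails at j=1)
  i=2: ✗ (fails at j=2)
  i=3: ✗ (fails at j=3)
  i=4: ✗ (fails at j=4)
  i=5: ✗ (fails at j=6)
  i=6: ✗ (fails at j=6)
  i=7: ✗ (fails at j=7)
  i=8: ✗ (fails at j=8)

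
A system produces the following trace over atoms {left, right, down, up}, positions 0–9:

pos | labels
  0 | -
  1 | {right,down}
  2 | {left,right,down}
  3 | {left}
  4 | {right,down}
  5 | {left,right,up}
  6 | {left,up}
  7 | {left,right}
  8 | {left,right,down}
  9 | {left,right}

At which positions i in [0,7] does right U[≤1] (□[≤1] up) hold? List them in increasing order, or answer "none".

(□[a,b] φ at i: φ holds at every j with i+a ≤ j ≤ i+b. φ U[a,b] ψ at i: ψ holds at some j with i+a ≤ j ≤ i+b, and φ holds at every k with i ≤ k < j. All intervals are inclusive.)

Evaluate at each i in [0,7]:
  i=0: ✗ (no rhs in [0,1])
  i=1: ✗ (no rhs in [1,2])
  i=2: ✗ (no rhs in [2,3])
  i=3: ✗ (no rhs in [3,4])
  i=4: ✓ (rhs at j=5; lhs holds on [4,4])
  i=5: ✓ (rhs at j=5)
  i=6: ✗ (no rhs in [6,7])
  i=7: ✗ (no rhs in [7,8])

4, 5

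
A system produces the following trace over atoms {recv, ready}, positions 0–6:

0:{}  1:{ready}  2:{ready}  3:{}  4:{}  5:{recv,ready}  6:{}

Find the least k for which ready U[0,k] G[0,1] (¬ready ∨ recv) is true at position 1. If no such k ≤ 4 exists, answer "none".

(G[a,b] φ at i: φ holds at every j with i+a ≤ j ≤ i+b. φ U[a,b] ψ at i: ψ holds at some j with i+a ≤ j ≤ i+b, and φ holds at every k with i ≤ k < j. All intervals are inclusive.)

2

Need earliest j ≥ 1 with G[0,1] (¬ready ∨ recv), and ready at every k in [1,j-1].
  j=1: rhs fails.
  j=2: rhs fails.
  j=3: rhs holds; lhs holds on [1,2]. k = 2.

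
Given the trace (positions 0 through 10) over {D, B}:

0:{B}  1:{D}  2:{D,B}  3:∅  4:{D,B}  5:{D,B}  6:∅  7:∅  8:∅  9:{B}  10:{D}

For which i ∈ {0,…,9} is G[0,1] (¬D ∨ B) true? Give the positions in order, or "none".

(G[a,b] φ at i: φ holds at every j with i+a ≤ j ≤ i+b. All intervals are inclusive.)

Evaluate at each i in [0,9]:
  i=0: ✗ (fails at j=1)
  i=1: ✗ (fails at j=1)
  i=2: ✓ (all of [2,3])
  i=3: ✓ (all of [3,4])
  i=4: ✓ (all of [4,5])
  i=5: ✓ (all of [5,6])
  i=6: ✓ (all of [6,7])
  i=7: ✓ (all of [7,8])
  i=8: ✓ (all of [8,9])
  i=9: ✗ (fails at j=10)

2, 3, 4, 5, 6, 7, 8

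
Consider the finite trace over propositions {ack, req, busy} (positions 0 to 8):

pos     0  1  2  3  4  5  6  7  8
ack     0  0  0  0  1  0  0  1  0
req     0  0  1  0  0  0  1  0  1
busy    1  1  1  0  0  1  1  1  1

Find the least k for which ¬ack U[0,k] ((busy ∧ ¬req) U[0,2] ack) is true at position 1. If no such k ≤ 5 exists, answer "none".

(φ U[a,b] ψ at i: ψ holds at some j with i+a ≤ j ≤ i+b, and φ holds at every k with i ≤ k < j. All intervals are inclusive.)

3

Need earliest j ≥ 1 with ((busy ∧ ¬req) U[0,2] ack), and ¬ack at every k in [1,j-1].
  j=1: rhs fails.
  j=2: rhs fails.
  j=3: rhs fails.
  j=4: rhs holds; lhs holds on [1,3]. k = 3.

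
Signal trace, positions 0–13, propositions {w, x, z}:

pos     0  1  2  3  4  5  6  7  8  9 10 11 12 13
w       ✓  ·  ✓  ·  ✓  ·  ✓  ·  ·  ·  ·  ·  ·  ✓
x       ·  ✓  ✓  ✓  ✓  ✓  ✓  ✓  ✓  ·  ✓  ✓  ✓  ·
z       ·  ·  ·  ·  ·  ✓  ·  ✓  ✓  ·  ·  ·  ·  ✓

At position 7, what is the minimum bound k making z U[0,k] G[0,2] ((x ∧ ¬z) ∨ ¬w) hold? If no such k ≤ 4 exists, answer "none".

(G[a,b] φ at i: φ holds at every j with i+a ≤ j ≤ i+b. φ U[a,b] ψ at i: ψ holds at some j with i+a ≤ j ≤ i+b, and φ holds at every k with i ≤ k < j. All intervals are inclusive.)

Need earliest j ≥ 7 with G[0,2] ((x ∧ ¬z) ∨ ¬w), and z at every k in [7,j-1].
  j=7: rhs holds (empty prefix). k = 0.

0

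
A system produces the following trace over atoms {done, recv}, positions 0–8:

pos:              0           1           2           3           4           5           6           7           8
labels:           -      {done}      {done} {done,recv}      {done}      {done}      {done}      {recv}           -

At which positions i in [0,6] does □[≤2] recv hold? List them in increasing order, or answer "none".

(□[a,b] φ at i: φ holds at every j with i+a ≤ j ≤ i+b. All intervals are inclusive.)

none

Evaluate at each i in [0,6]:
  i=0: ✗ (fails at j=0)
  i=1: ✗ (fails at j=1)
  i=2: ✗ (fails at j=2)
  i=3: ✗ (fails at j=4)
  i=4: ✗ (fails at j=4)
  i=5: ✗ (fails at j=5)
  i=6: ✗ (fails at j=6)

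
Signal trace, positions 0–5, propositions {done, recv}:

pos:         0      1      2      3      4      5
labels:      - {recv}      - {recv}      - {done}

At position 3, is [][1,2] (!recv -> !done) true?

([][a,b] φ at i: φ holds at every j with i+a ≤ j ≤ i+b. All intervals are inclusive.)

Does not hold

Check (!recv -> !done) at every j in [4,5]:
  j=4: antecedent true; consequent true → ✓
  j=5: antecedent true; consequent false → ✗
Fails at j=5 → formula fails.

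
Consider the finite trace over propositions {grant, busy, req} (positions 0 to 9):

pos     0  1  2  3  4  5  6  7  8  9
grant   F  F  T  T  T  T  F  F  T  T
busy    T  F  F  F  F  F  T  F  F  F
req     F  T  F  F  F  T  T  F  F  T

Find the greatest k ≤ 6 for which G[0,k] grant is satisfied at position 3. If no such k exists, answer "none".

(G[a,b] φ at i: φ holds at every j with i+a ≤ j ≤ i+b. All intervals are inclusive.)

grant must hold from j=3 onward; find where it first fails.
  j=3: holds
  j=4: holds
  j=5: holds
  j=6: fails
Holds on [3,5], so largest k = 2.

2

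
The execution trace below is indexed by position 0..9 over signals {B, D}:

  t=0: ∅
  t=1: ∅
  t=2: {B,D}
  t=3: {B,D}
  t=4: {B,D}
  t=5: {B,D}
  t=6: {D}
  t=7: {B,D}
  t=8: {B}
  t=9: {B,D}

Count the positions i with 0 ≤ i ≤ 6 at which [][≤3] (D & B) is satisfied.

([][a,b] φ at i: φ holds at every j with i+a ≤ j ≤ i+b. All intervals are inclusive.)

Evaluate at each i in [0,6]:
  i=0: ✗ (fails at j=0)
  i=1: ✗ (fails at j=1)
  i=2: ✓ (all of [2,5])
  i=3: ✗ (fails at j=6)
  i=4: ✗ (fails at j=6)
  i=5: ✗ (fails at j=6)
  i=6: ✗ (fails at j=6)
Positions where it holds: {2} → 1.

1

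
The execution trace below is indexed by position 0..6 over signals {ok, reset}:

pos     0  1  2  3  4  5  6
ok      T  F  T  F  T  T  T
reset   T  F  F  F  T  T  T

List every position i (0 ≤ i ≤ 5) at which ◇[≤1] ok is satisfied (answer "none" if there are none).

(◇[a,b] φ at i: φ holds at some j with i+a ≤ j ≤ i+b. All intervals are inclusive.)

Evaluate at each i in [0,5]:
  i=0: ✓ (witness j=0)
  i=1: ✓ (witness j=2)
  i=2: ✓ (witness j=2)
  i=3: ✓ (witness j=4)
  i=4: ✓ (witness j=4)
  i=5: ✓ (witness j=5)

0, 1, 2, 3, 4, 5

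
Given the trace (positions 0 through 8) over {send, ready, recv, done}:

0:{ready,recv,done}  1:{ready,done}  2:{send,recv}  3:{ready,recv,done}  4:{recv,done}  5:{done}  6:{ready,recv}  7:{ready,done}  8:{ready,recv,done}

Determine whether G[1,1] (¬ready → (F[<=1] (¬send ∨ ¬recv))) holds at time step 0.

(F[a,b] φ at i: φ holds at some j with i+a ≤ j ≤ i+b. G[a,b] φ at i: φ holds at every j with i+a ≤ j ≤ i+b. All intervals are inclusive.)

Yes

Check (¬ready → (F[<=1] (¬send ∨ ¬recv))) at every j in [1,1]:
  j=1: antecedent false → ✓
All positions satisfy it → formula holds.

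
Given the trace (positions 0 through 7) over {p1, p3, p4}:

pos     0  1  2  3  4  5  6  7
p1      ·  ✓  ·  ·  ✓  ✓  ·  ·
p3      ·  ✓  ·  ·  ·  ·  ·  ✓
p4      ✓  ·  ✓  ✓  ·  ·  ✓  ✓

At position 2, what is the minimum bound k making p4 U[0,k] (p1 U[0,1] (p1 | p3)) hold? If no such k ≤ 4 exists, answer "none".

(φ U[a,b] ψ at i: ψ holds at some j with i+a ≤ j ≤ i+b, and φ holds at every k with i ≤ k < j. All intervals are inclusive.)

2

Need earliest j ≥ 2 with (p1 U[0,1] (p1 | p3)), and p4 at every k in [2,j-1].
  j=2: rhs fails.
  j=3: rhs fails.
  j=4: rhs holds; lhs holds on [2,3]. k = 2.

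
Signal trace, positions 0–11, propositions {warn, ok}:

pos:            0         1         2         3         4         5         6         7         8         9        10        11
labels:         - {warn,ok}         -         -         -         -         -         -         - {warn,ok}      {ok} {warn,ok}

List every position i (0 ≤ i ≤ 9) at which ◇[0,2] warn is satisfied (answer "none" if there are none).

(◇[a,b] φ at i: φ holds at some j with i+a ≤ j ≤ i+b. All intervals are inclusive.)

0, 1, 7, 8, 9

Evaluate at each i in [0,9]:
  i=0: ✓ (witness j=1)
  i=1: ✓ (witness j=1)
  i=2: ✗ (none in [2,4])
  i=3: ✗ (none in [3,5])
  i=4: ✗ (none in [4,6])
  i=5: ✗ (none in [5,7])
  i=6: ✗ (none in [6,8])
  i=7: ✓ (witness j=9)
  i=8: ✓ (witness j=9)
  i=9: ✓ (witness j=9)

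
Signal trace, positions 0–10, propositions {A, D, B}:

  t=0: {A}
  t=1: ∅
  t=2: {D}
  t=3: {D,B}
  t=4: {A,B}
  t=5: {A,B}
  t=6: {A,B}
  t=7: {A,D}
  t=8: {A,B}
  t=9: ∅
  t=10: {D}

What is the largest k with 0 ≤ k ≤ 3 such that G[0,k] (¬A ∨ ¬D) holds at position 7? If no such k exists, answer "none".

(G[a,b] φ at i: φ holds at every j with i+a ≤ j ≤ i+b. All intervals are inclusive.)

none

(¬A ∨ ¬D) must hold from j=7 onward; find where it first fails.
  j=7: fails → no k works.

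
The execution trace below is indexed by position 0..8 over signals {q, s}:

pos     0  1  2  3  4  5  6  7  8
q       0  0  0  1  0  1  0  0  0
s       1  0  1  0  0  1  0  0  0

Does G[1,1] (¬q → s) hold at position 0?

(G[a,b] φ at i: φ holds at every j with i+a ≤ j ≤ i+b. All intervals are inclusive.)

False

Check (¬q → s) at every j in [1,1]:
  j=1: antecedent true; consequent false → ✗
Fails at j=1 → formula fails.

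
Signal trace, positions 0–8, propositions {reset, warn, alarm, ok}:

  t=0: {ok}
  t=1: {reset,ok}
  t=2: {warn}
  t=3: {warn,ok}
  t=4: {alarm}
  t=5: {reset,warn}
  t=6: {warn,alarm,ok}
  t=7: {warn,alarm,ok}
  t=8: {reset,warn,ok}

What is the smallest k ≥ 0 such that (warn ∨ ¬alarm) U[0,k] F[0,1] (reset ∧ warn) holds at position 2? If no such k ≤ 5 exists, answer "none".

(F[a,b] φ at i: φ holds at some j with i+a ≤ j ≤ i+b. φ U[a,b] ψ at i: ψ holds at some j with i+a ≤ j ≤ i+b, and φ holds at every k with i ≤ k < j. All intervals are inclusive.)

Need earliest j ≥ 2 with F[0,1] (reset ∧ warn), and (warn ∨ ¬alarm) at every k in [2,j-1].
  j=2: rhs fails.
  j=3: rhs fails.
  j=4: rhs holds; lhs holds on [2,3]. k = 2.

2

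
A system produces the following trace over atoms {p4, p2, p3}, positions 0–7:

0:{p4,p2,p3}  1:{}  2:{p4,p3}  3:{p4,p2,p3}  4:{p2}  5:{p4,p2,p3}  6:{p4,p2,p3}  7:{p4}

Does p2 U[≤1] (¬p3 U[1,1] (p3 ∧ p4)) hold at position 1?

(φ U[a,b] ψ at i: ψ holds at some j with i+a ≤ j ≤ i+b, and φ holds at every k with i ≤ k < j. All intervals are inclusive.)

Need some j in [1,2] with (¬p3 U[1,1] (p3 ∧ p4)), and p2 at every k in [1,j-1].
  j=1: (¬p3 U[1,1] (p3 ∧ p4)) holds; no prefix to check → satisfied.

Yes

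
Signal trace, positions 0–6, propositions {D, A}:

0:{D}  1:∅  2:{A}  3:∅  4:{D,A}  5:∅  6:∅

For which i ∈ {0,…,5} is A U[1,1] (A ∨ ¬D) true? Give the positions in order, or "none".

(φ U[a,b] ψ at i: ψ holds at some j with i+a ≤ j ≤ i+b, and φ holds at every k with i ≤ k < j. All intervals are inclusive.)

Evaluate at each i in [0,5]:
  i=0: ✗ (lhs fails at k=0 before rhs at j=1)
  i=1: ✗ (lhs fails at k=1 before rhs at j=2)
  i=2: ✓ (rhs at j=3; lhs holds on [2,2])
  i=3: ✗ (lhs fails at k=3 before rhs at j=4)
  i=4: ✓ (rhs at j=5; lhs holds on [4,4])
  i=5: ✗ (lhs fails at k=5 before rhs at j=6)

2, 4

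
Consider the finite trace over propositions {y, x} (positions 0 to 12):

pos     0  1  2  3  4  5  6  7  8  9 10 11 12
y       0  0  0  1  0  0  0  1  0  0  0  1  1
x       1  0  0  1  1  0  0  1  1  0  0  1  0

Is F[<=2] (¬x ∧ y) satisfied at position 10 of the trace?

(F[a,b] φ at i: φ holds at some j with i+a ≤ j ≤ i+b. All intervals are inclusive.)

Yes

Check (¬x ∧ y) at each j in [10,12]:
  j=10: false
  j=11: false
  j=12: true
Found at j=12 → formula holds.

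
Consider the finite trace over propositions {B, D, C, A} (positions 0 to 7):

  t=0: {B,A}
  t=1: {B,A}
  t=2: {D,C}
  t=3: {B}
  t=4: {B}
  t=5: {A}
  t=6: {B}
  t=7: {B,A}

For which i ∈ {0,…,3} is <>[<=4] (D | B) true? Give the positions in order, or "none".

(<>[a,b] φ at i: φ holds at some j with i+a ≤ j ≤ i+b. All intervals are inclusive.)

0, 1, 2, 3

Evaluate at each i in [0,3]:
  i=0: ✓ (witness j=0)
  i=1: ✓ (witness j=1)
  i=2: ✓ (witness j=2)
  i=3: ✓ (witness j=3)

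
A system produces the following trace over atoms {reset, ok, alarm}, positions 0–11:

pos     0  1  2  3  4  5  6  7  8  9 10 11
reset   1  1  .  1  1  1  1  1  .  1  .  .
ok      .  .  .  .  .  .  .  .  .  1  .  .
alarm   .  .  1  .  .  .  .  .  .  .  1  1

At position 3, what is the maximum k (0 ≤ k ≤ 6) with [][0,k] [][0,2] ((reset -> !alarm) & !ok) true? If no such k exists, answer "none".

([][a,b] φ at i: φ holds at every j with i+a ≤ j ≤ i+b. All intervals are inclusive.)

[][0,2] ((reset -> !alarm) & !ok) must hold from j=3 onward; find where it first fails.
  j=3: holds
  j=4: holds
  j=5: holds
  j=6: holds
  j=7: fails
Holds on [3,6], so largest k = 3.

3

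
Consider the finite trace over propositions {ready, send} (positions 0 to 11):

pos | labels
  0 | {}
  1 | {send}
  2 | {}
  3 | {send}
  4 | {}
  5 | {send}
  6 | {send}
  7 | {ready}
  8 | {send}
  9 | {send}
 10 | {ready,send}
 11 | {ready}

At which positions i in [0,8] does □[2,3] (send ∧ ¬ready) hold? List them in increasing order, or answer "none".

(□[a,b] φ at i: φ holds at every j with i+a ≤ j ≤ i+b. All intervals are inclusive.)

Evaluate at each i in [0,8]:
  i=0: ✗ (fails at j=2)
  i=1: ✗ (fails at j=4)
  i=2: ✗ (fails at j=4)
  i=3: ✓ (all of [5,6])
  i=4: ✗ (fails at j=7)
  i=5: ✗ (fails at j=7)
  i=6: ✓ (all of [8,9])
  i=7: ✗ (fails at j=10)
  i=8: ✗ (fails at j=10)

3, 6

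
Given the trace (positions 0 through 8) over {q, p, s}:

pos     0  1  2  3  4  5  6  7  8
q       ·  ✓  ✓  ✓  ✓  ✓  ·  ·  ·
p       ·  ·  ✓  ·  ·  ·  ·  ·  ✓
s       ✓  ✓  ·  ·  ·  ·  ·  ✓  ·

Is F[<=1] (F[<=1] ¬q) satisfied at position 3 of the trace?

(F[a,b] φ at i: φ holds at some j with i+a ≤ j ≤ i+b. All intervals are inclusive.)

Check F[<=1] ¬q at each j in [3,4]:
  j=3: fails (none in [3,4])
  j=4: fails (none in [4,5])
No position in the window satisfies it → formula fails.

No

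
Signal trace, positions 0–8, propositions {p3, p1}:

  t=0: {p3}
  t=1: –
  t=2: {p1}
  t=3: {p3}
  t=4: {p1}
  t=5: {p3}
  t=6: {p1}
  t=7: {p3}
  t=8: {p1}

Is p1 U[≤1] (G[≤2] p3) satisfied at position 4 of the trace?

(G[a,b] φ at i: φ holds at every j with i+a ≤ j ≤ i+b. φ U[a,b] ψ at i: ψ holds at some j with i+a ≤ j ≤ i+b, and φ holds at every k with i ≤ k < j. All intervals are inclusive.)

No

Need some j in [4,5] with G[≤2] p3, and p1 at every k in [4,j-1].
  j=4: G[≤2] p3 — fails at 4.
  j=5: G[≤2] p3 — fails at 6.
No j in the window works → until fails.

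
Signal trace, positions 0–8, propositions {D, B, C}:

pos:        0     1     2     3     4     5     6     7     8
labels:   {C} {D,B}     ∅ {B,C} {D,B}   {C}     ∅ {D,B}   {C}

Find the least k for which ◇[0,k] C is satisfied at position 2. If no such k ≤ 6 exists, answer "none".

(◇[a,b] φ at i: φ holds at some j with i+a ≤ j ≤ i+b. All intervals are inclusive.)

Scan j = 2,3,… for C:
  j=2: fails
  j=3: holds
First hit at j=3, so smallest k = 3-2 = 1.

1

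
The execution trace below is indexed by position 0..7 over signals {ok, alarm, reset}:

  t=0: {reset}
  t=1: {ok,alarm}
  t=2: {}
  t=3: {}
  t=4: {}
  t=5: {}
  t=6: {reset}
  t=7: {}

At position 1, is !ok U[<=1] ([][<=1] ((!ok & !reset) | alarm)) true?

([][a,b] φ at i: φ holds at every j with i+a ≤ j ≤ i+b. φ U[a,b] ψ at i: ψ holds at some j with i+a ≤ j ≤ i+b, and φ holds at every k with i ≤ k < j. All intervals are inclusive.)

Need some j in [1,2] with [][<=1] ((!ok & !reset) | alarm), and !ok at every k in [1,j-1].
  j=1: [][<=1] ((!ok & !reset) | alarm) holds; no prefix to check → satisfied.

Yes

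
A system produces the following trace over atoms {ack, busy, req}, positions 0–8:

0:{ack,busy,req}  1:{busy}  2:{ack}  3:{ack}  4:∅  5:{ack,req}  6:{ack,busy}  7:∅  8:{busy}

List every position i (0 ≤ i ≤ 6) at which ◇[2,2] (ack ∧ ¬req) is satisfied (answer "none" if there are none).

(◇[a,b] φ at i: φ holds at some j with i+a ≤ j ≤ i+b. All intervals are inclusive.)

Evaluate at each i in [0,6]:
  i=0: ✓ (witness j=2)
  i=1: ✓ (witness j=3)
  i=2: ✗ (none in [4,4])
  i=3: ✗ (none in [5,5])
  i=4: ✓ (witness j=6)
  i=5: ✗ (none in [7,7])
  i=6: ✗ (none in [8,8])

0, 1, 4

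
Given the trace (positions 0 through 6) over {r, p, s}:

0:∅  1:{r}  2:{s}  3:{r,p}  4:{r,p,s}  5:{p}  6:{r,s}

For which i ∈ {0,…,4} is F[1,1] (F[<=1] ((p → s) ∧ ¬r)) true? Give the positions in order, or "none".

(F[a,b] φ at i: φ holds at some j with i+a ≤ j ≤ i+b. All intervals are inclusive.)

0, 1

Evaluate at each i in [0,4]:
  i=0: ✓ (witness j=1)
  i=1: ✓ (witness j=2)
  i=2: ✗ (none in [3,3])
  i=3: ✗ (none in [4,4])
  i=4: ✗ (none in [5,5])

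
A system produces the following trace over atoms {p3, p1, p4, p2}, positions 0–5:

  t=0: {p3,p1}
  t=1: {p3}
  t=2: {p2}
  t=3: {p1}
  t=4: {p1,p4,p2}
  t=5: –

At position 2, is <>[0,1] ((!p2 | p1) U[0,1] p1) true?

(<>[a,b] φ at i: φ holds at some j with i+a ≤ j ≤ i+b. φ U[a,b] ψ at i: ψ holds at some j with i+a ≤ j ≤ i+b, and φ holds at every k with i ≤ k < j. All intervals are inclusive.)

Holds

Check ((!p2 | p1) U[0,1] p1) at each j in [2,3]:
  j=2: fails
  j=3: holds
Found at j=3 → formula holds.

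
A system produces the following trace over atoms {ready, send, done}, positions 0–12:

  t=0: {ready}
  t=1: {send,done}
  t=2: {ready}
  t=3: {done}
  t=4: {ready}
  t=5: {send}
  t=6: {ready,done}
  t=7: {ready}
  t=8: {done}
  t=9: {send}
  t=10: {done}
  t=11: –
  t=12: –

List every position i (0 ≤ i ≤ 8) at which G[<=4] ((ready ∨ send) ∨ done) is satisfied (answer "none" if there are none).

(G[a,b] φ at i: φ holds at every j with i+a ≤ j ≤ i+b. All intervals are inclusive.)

Evaluate at each i in [0,8]:
  i=0: ✓ (all of [0,4])
  i=1: ✓ (all of [1,5])
  i=2: ✓ (all of [2,6])
  i=3: ✓ (all of [3,7])
  i=4: ✓ (all of [4,8])
  i=5: ✓ (all of [5,9])
  i=6: ✓ (all of [6,10])
  i=7: ✗ (fails at j=11)
  i=8: ✗ (fails at j=11)

0, 1, 2, 3, 4, 5, 6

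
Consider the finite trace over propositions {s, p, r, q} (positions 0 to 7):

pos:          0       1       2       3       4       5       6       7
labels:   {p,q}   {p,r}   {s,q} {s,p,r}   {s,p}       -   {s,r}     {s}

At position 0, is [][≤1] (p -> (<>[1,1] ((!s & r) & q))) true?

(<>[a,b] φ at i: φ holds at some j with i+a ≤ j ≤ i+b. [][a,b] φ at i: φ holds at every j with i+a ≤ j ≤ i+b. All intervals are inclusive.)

Check (p -> (<>[1,1] ((!s & r) & q))) at every j in [0,1]:
  j=0: antecedent true; consequent fails (none in [1,1]) → ✗
  j=1: antecedent true; consequent fails (none in [2,2]) → ✗
Fails at j=0 → formula fails.

Does not hold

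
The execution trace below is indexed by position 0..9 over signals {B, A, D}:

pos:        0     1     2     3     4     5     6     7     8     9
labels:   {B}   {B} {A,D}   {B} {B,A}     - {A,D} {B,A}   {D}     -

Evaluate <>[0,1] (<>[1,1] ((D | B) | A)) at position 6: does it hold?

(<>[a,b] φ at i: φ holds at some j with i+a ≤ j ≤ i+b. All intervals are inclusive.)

Check <>[1,1] ((D | B) | A) at each j in [6,7]:
  j=6: holds (witness at 7)
  j=7: holds (witness at 8)
Found at j=6 → formula holds.

True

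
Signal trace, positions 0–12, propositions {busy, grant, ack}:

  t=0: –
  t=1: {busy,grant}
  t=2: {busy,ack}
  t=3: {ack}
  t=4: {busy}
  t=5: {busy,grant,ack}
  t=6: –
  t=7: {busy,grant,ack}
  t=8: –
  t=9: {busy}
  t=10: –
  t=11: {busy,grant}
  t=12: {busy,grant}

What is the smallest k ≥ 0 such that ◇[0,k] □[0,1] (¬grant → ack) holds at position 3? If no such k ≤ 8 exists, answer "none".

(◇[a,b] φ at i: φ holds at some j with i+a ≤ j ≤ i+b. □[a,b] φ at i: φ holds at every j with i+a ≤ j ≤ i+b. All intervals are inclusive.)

8

Scan j = 3,4,… for □[0,1] (¬grant → ack):
  j=3: fails
  j=4: fails
  j=5: fails
  j=6: fails
  j=7: fails
  j=8: fails
  j=9: fails
  j=10: fails
  j=11: holds
First hit at j=11, so smallest k = 11-3 = 8.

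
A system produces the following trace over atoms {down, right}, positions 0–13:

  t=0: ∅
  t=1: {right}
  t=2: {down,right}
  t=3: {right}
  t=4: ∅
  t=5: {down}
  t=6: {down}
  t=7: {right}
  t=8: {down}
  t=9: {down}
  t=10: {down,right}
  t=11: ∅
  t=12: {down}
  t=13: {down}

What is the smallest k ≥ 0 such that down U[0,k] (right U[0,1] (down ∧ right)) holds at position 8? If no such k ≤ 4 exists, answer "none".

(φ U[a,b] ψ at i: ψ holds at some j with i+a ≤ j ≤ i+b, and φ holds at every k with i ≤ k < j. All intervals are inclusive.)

Need earliest j ≥ 8 with (right U[0,1] (down ∧ right)), and down at every k in [8,j-1].
  j=8: rhs fails.
  j=9: rhs fails.
  j=10: rhs holds; lhs holds on [8,9]. k = 2.

2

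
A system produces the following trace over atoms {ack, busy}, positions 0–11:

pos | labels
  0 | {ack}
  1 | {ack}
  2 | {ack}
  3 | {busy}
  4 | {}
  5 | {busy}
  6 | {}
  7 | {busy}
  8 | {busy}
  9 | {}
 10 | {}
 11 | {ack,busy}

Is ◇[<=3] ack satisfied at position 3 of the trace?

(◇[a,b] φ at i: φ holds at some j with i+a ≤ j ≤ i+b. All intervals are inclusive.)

False

Check ack at each j in [3,6]:
  j=3: false
  j=4: false
  j=5: false
  j=6: false
No position in the window satisfies it → formula fails.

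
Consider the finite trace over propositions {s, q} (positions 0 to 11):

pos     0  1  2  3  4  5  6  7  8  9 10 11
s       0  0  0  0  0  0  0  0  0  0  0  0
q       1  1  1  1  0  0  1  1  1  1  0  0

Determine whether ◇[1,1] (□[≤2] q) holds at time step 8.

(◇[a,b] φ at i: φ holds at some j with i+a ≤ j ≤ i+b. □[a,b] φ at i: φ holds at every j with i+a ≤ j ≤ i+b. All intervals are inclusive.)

Does not hold

Check □[≤2] q at each j in [9,9]:
  j=9: fails at 10
No position in the window satisfies it → formula fails.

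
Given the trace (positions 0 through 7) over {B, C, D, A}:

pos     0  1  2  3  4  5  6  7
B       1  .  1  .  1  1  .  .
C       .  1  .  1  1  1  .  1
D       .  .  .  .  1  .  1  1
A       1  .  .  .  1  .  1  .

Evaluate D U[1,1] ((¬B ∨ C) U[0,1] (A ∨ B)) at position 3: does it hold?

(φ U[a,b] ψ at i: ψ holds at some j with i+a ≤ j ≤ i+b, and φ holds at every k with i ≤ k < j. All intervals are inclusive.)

Need some j in [4,4] with ((¬B ∨ C) U[0,1] (A ∨ B)), and D at every k in [3,j-1].
  j=4: ((¬B ∨ C) U[0,1] (A ∨ B)) holds, but D fails at k=3 → not this j.
No j in the window works → until fails.

False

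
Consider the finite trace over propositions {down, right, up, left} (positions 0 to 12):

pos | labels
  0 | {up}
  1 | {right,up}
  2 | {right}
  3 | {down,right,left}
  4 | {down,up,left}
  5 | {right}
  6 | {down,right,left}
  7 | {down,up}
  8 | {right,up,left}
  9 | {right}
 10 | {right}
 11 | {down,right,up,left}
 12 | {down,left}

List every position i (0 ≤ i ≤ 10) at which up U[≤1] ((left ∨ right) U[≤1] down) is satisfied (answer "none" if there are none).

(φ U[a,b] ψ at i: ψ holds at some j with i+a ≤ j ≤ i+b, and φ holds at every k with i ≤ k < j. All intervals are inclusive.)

1, 2, 3, 4, 5, 6, 7, 10

Evaluate at each i in [0,10]:
  i=0: ✗ (no rhs in [0,1])
  i=1: ✓ (rhs at j=2; lhs holds on [1,1])
  i=2: ✓ (rhs at j=2)
  i=3: ✓ (rhs at j=3)
  i=4: ✓ (rhs at j=4)
  i=5: ✓ (rhs at j=5)
  i=6: ✓ (rhs at j=6)
  i=7: ✓ (rhs at j=7)
  i=8: ✗ (no rhs in [8,9])
  i=9: ✗ (lhs fails at k=9 before rhs at j=10)
  i=10: ✓ (rhs at j=10)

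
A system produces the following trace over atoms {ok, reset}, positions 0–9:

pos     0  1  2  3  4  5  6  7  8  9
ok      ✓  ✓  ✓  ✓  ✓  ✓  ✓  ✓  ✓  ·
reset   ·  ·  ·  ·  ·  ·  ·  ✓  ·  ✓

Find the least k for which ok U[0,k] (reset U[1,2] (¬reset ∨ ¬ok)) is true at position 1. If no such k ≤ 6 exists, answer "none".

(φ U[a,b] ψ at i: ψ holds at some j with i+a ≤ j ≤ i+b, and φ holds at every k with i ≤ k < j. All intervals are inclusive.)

Need earliest j ≥ 1 with (reset U[1,2] (¬reset ∨ ¬ok)), and ok at every k in [1,j-1].
  j=1: rhs fails.
  j=2: rhs fails.
  j=3: rhs fails.
  j=4: rhs fails.
  j=5: rhs fails.
  j=6: rhs fails.
  j=7: rhs holds; lhs holds on [1,6]. k = 6.

6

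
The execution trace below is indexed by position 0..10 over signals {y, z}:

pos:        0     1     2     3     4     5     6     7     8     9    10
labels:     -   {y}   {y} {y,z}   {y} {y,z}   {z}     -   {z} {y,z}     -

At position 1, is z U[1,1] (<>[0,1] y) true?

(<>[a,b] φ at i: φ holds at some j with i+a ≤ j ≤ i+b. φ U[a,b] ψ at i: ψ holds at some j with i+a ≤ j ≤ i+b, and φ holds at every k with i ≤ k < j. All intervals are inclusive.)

Need some j in [2,2] with <>[0,1] y, and z at every k in [1,j-1].
  j=2: <>[0,1] y holds, but z fails at k=1 → not this j.
No j in the window works → until fails.

Does not hold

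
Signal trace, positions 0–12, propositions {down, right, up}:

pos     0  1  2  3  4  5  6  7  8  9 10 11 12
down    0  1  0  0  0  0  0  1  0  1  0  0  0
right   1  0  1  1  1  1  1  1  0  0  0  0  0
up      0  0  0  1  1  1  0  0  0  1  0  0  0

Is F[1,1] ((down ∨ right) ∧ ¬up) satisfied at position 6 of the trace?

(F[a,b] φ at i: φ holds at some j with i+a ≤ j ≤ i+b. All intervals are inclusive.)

Yes

Check ((down ∨ right) ∧ ¬up) at each j in [7,7]:
  j=7: true
Found at j=7 → formula holds.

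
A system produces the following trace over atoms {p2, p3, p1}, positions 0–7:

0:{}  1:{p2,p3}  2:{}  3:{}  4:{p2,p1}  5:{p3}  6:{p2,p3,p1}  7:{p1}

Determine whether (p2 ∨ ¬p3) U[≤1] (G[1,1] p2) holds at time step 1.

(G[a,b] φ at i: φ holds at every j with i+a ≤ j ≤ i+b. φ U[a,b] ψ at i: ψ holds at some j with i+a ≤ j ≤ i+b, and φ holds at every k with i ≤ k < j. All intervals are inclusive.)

Does not hold

Need some j in [1,2] with G[1,1] p2, and (p2 ∨ ¬p3) at every k in [1,j-1].
  j=1: G[1,1] p2 — fails at 2.
  j=2: G[1,1] p2 — fails at 3.
No j in the window works → until fails.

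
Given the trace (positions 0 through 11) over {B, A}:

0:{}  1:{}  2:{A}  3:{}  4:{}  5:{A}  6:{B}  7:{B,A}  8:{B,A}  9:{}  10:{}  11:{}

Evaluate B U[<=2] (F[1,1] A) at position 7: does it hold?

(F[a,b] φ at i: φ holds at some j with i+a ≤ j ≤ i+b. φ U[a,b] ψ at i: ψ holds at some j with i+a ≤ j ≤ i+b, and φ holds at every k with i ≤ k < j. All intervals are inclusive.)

Need some j in [7,9] with F[1,1] A, and B at every k in [7,j-1].
  j=7: F[1,1] A holds; no prefix to check → satisfied.

Yes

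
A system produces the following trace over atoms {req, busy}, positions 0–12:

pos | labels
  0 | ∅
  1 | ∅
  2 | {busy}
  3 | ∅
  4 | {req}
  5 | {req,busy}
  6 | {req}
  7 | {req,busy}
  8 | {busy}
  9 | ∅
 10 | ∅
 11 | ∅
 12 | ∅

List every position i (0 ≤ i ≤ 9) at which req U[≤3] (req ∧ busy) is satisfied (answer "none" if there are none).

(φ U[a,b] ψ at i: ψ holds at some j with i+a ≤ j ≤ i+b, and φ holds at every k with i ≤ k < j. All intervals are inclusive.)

Evaluate at each i in [0,9]:
  i=0: ✗ (no rhs in [0,3])
  i=1: ✗ (no rhs in [1,4])
  i=2: ✗ (lhs fails at k=2 before rhs at j=5)
  i=3: ✗ (lhs fails at k=3 before rhs at j=5)
  i=4: ✓ (rhs at j=5; lhs holds on [4,4])
  i=5: ✓ (rhs at j=5)
  i=6: ✓ (rhs at j=7; lhs holds on [6,6])
  i=7: ✓ (rhs at j=7)
  i=8: ✗ (no rhs in [8,11])
  i=9: ✗ (no rhs in [9,12])

4, 5, 6, 7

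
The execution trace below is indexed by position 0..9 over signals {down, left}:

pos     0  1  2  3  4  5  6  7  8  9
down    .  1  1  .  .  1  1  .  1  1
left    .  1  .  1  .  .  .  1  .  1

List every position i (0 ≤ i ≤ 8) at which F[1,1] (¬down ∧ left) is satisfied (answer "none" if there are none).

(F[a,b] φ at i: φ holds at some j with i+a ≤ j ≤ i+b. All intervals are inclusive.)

Evaluate at each i in [0,8]:
  i=0: ✗ (none in [1,1])
  i=1: ✗ (none in [2,2])
  i=2: ✓ (witness j=3)
  i=3: ✗ (none in [4,4])
  i=4: ✗ (none in [5,5])
  i=5: ✗ (none in [6,6])
  i=6: ✓ (witness j=7)
  i=7: ✗ (none in [8,8])
  i=8: ✗ (none in [9,9])

2, 6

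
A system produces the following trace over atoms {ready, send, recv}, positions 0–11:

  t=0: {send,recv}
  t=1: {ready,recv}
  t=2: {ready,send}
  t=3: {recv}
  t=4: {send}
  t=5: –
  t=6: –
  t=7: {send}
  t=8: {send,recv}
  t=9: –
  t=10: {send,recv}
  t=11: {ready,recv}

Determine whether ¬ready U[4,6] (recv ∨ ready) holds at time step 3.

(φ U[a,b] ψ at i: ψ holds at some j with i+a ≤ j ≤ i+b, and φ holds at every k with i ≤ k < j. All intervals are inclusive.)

Need some j in [7,9] with (recv ∨ ready), and ¬ready at every k in [3,j-1].
  j=7: (recv ∨ ready) false.
  j=8: (recv ∨ ready) holds; ¬ready holds at every k in [3,7] → satisfied.

True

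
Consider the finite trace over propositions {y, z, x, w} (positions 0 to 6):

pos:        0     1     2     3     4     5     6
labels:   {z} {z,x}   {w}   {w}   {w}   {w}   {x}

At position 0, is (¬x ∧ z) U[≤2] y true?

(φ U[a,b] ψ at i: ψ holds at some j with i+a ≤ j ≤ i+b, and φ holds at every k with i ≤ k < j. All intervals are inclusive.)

Need some j in [0,2] with y, and (¬x ∧ z) at every k in [0,j-1].
  j=0: y false.
  j=1: y false.
  j=2: y false.
No j in the window works → until fails.

No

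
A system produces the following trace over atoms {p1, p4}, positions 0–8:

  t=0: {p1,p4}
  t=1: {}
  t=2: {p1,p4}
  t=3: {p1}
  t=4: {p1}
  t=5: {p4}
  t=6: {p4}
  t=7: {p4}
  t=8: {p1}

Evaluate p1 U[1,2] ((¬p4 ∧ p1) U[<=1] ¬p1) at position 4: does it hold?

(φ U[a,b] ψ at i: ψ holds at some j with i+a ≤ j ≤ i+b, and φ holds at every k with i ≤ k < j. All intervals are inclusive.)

Yes

Need some j in [5,6] with ((¬p4 ∧ p1) U[<=1] ¬p1), and p1 at every k in [4,j-1].
  j=5: ((¬p4 ∧ p1) U[<=1] ¬p1) holds; p1 holds at every k in [4,4] → satisfied.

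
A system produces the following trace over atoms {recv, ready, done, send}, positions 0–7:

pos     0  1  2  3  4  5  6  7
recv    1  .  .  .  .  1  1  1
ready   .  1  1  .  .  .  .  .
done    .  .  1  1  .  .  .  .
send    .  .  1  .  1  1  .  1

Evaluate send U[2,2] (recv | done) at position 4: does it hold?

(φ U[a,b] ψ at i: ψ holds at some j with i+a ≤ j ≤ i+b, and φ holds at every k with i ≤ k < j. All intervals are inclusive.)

Need some j in [6,6] with (recv | done), and send at every k in [4,j-1].
  j=6: (recv | done) holds; send holds at every k in [4,5] → satisfied.

Yes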